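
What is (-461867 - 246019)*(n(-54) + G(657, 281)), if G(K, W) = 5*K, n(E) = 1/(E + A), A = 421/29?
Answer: -2662568780256/1145 ≈ -2.3254e+9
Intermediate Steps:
A = 421/29 (A = 421*(1/29) = 421/29 ≈ 14.517)
n(E) = 1/(421/29 + E) (n(E) = 1/(E + 421/29) = 1/(421/29 + E))
(-461867 - 246019)*(n(-54) + G(657, 281)) = (-461867 - 246019)*(29/(421 + 29*(-54)) + 5*657) = -707886*(29/(421 - 1566) + 3285) = -707886*(29/(-1145) + 3285) = -707886*(29*(-1/1145) + 3285) = -707886*(-29/1145 + 3285) = -707886*3761296/1145 = -2662568780256/1145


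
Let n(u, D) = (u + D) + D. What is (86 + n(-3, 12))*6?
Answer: 642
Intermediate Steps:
n(u, D) = u + 2*D (n(u, D) = (D + u) + D = u + 2*D)
(86 + n(-3, 12))*6 = (86 + (-3 + 2*12))*6 = (86 + (-3 + 24))*6 = (86 + 21)*6 = 107*6 = 642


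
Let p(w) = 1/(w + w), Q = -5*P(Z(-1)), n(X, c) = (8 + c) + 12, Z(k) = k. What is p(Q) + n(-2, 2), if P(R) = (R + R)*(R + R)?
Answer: 879/40 ≈ 21.975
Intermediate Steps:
P(R) = 4*R**2 (P(R) = (2*R)*(2*R) = 4*R**2)
n(X, c) = 20 + c
Q = -20 (Q = -20*(-1)**2 = -20 ≈ -20.000)
p(w) = 1/(2*w)
p(Q) + n(-2, 2) = (1/2)/(-20) + (20 + 2) = (1/2)*(-1/20) + 22 = -1/40 + 22 = 879/40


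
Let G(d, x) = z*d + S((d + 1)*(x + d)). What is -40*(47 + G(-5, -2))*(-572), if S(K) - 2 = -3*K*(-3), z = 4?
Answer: 6429280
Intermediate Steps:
S(K) = 2 + 9*K (S(K) = 2 - 3*K*(-3) = 2 + 9*K)
G(d, x) = 2 + 4*d + 9*(1 + d)*(d + x) (G(d, x) = 4*d + (2 + 9*((d + 1)*(x + d))) = 4*d + (2 + 9*((1 + d)*(d + x))) = 4*d + (2 + 9*(1 + d)*(d + x)) = 2 + 4*d + 9*(1 + d)*(d + x))
-40*(47 + G(-5, -2))*(-572) = -40*(47 + (2 + 9*(-2) + 9*(-5)² + 13*(-5) + 9*(-5)*(-2)))*(-572) = -40*(47 + (2 - 18 + 9*25 - 65 + 90))*(-572) = -40*(47 + (2 - 18 + 225 - 65 + 90))*(-572) = -40*(47 + 234)*(-572) = -40*281*(-572) = -11240*(-572) = 6429280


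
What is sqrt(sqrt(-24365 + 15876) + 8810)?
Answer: sqrt(8810 + I*sqrt(8489)) ≈ 93.863 + 0.4908*I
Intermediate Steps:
sqrt(sqrt(-24365 + 15876) + 8810) = sqrt(sqrt(-8489) + 8810) = sqrt(I*sqrt(8489) + 8810) = sqrt(8810 + I*sqrt(8489))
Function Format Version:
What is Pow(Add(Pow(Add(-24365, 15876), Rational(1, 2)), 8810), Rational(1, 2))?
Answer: Pow(Add(8810, Mul(I, Pow(8489, Rational(1, 2)))), Rational(1, 2)) ≈ Add(93.863, Mul(0.4908, I))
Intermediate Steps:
Pow(Add(Pow(Add(-24365, 15876), Rational(1, 2)), 8810), Rational(1, 2)) = Pow(Add(Pow(-8489, Rational(1, 2)), 8810), Rational(1, 2)) = Pow(Add(Mul(I, Pow(8489, Rational(1, 2))), 8810), Rational(1, 2)) = Pow(Add(8810, Mul(I, Pow(8489, Rational(1, 2)))), Rational(1, 2))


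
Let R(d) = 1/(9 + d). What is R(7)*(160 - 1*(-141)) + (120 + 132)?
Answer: 4333/16 ≈ 270.81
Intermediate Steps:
R(7)*(160 - 1*(-141)) + (120 + 132) = (160 - 1*(-141))/(9 + 7) + (120 + 132) = (160 + 141)/16 + 252 = (1/16)*301 + 252 = 301/16 + 252 = 4333/16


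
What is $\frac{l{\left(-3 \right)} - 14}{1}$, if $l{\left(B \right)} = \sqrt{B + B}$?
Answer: $-14 + i \sqrt{6} \approx -14.0 + 2.4495 i$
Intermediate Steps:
$l{\left(B \right)} = \sqrt{2} \sqrt{B}$ ($l{\left(B \right)} = \sqrt{2 B} = \sqrt{2} \sqrt{B}$)
$\frac{l{\left(-3 \right)} - 14}{1} = \frac{\sqrt{2} \sqrt{-3} - 14}{1} = \left(\sqrt{2} i \sqrt{3} - 14\right) 1 = \left(i \sqrt{6} - 14\right) 1 = \left(-14 + i \sqrt{6}\right) 1 = -14 + i \sqrt{6}$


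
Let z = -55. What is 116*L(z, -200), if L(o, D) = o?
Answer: -6380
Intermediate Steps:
116*L(z, -200) = 116*(-55) = -6380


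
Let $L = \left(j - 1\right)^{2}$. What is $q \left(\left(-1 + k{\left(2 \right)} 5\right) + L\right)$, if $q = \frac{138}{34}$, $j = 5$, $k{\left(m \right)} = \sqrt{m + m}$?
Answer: $\frac{1725}{17} \approx 101.47$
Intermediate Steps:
$k{\left(m \right)} = \sqrt{2} \sqrt{m}$ ($k{\left(m \right)} = \sqrt{2 m} = \sqrt{2} \sqrt{m}$)
$q = \frac{69}{17}$ ($q = 138 \cdot \frac{1}{34} = \frac{69}{17} \approx 4.0588$)
$L = 16$ ($L = \left(5 - 1\right)^{2} = 4^{2} = 16$)
$q \left(\left(-1 + k{\left(2 \right)} 5\right) + L\right) = \frac{69 \left(\left(-1 + \sqrt{2} \sqrt{2} \cdot 5\right) + 16\right)}{17} = \frac{69 \left(\left(-1 + 2 \cdot 5\right) + 16\right)}{17} = \frac{69 \left(\left(-1 + 10\right) + 16\right)}{17} = \frac{69 \left(9 + 16\right)}{17} = \frac{69}{17} \cdot 25 = \frac{1725}{17}$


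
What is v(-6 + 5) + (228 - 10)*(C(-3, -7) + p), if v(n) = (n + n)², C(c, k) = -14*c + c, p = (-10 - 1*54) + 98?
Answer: 15918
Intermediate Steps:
p = 34 (p = (-10 - 54) + 98 = -64 + 98 = 34)
C(c, k) = -13*c
v(n) = 4*n² (v(n) = (2*n)² = 4*n²)
v(-6 + 5) + (228 - 10)*(C(-3, -7) + p) = 4*(-6 + 5)² + (228 - 10)*(-13*(-3) + 34) = 4*(-1)² + 218*(39 + 34) = 4*1 + 218*73 = 4 + 15914 = 15918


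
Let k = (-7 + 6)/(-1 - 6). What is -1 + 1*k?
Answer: -6/7 ≈ -0.85714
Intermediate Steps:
k = ⅐ (k = -1/(-7) = -1*(-⅐) = ⅐ ≈ 0.14286)
-1 + 1*k = -1 + 1*(⅐) = -1 + ⅐ = -6/7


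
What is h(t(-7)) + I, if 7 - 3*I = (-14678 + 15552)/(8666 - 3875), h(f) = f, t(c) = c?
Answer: -67948/14373 ≈ -4.7275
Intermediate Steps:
I = 32663/14373 (I = 7/3 - (-14678 + 15552)/(3*(8666 - 3875)) = 7/3 - 874/(3*4791) = 7/3 - ⅓*874/4791 = 7/3 - 874/14373 = 32663/14373 ≈ 2.2725)
h(t(-7)) + I = -7 + 32663/14373 = -67948/14373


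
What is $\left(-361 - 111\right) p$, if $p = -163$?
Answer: $76936$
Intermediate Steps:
$\left(-361 - 111\right) p = \left(-361 - 111\right) \left(-163\right) = \left(-472\right) \left(-163\right) = 76936$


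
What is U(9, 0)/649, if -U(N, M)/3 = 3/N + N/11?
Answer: -38/7139 ≈ -0.0053229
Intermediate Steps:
U(N, M) = -9/N - 3*N/11 (U(N, M) = -3*(3/N + N/11) = -9/N - 3*N/11)
U(9, 0)/649 = (-9/9 - 3/11*9)/649 = (-9*⅑ - 27/11)*(1/649) = (-1 - 27/11)*(1/649) = -38/11*1/649 = -38/7139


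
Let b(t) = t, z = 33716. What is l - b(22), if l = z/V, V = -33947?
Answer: -780550/33947 ≈ -22.993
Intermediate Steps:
l = -33716/33947 (l = 33716/(-33947) = 33716*(-1/33947) = -33716/33947 ≈ -0.99320)
l - b(22) = -33716/33947 - 1*22 = -33716/33947 - 22 = -780550/33947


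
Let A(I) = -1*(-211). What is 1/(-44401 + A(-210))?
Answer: -1/44190 ≈ -2.2630e-5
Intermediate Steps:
A(I) = 211
1/(-44401 + A(-210)) = 1/(-44401 + 211) = 1/(-44190) = -1/44190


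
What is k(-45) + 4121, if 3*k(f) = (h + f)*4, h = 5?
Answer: 12203/3 ≈ 4067.7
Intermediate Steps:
k(f) = 20/3 + 4*f/3 (k(f) = ((5 + f)*4)/3 = (20 + 4*f)/3 = 20/3 + 4*f/3)
k(-45) + 4121 = (20/3 + (4/3)*(-45)) + 4121 = (20/3 - 60) + 4121 = -160/3 + 4121 = 12203/3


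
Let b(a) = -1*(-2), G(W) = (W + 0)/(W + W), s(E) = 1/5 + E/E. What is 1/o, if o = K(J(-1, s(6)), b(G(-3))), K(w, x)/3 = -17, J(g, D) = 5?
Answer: -1/51 ≈ -0.019608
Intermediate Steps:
s(E) = 6/5 (s(E) = 1*(⅕) + 1 = ⅕ + 1 = 6/5)
G(W) = ½ (G(W) = W/((2*W)) = W*(1/(2*W)) = ½)
b(a) = 2
K(w, x) = -51 (K(w, x) = 3*(-17) = -51)
o = -51
1/o = 1/(-51) = -1/51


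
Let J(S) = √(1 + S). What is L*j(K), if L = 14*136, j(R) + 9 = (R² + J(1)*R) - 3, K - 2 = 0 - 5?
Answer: -5712 - 5712*√2 ≈ -13790.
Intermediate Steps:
K = -3 (K = 2 + (0 - 5) = 2 - 5 = -3)
j(R) = -12 + R² + R*√2 (j(R) = -9 + ((R² + √(1 + 1)*R) - 3) = -9 + ((R² + √2*R) - 3) = -9 + ((R² + R*√2) - 3) = -9 + (-3 + R² + R*√2) = -12 + R² + R*√2)
L = 1904
L*j(K) = 1904*(-12 + (-3)² - 3*√2) = 1904*(-12 + 9 - 3*√2) = 1904*(-3 - 3*√2) = -5712 - 5712*√2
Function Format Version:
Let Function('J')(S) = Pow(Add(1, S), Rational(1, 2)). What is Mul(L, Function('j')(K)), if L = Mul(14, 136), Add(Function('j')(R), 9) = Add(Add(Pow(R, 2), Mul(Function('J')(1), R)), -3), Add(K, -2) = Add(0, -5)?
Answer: Add(-5712, Mul(-5712, Pow(2, Rational(1, 2)))) ≈ -13790.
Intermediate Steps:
K = -3 (K = Add(2, Add(0, -5)) = Add(2, -5) = -3)
Function('j')(R) = Add(-12, Pow(R, 2), Mul(R, Pow(2, Rational(1, 2)))) (Function('j')(R) = Add(-9, Add(Add(Pow(R, 2), Mul(Pow(Add(1, 1), Rational(1, 2)), R)), -3)) = Add(-9, Add(Add(Pow(R, 2), Mul(Pow(2, Rational(1, 2)), R)), -3)) = Add(-9, Add(Add(Pow(R, 2), Mul(R, Pow(2, Rational(1, 2)))), -3)) = Add(-9, Add(-3, Pow(R, 2), Mul(R, Pow(2, Rational(1, 2))))) = Add(-12, Pow(R, 2), Mul(R, Pow(2, Rational(1, 2)))))
L = 1904
Mul(L, Function('j')(K)) = Mul(1904, Add(-12, Pow(-3, 2), Mul(-3, Pow(2, Rational(1, 2))))) = Mul(1904, Add(-12, 9, Mul(-3, Pow(2, Rational(1, 2))))) = Mul(1904, Add(-3, Mul(-3, Pow(2, Rational(1, 2))))) = Add(-5712, Mul(-5712, Pow(2, Rational(1, 2))))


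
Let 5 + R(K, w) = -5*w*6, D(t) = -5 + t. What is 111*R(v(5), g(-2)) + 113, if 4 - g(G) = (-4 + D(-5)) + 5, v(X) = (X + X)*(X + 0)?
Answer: -43732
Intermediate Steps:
v(X) = 2*X² (v(X) = (2*X)*X = 2*X²)
g(G) = 13 (g(G) = 4 - ((-4 + (-5 - 5)) + 5) = 4 - ((-4 - 10) + 5) = 4 - (-14 + 5) = 4 - 1*(-9) = 4 + 9 = 13)
R(K, w) = -5 - 30*w (R(K, w) = -5 - 5*w*6 = -5 - 30*w)
111*R(v(5), g(-2)) + 113 = 111*(-5 - 30*13) + 113 = 111*(-5 - 390) + 113 = 111*(-395) + 113 = -43845 + 113 = -43732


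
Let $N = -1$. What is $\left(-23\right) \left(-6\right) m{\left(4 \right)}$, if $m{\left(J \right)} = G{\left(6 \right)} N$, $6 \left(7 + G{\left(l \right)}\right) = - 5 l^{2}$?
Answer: $5106$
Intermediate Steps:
$G{\left(l \right)} = -7 - \frac{5 l^{2}}{6}$ ($G{\left(l \right)} = -7 + \frac{\left(-5\right) l^{2}}{6} = -7 - \frac{5 l^{2}}{6}$)
$m{\left(J \right)} = 37$ ($m{\left(J \right)} = \left(-7 - \frac{5 \cdot 6^{2}}{6}\right) \left(-1\right) = \left(-7 - 30\right) \left(-1\right) = \left(-37\right) \left(-1\right) = 37$)
$\left(-23\right) \left(-6\right) m{\left(4 \right)} = \left(-23\right) \left(-6\right) 37 = 138 \cdot 37 = 5106$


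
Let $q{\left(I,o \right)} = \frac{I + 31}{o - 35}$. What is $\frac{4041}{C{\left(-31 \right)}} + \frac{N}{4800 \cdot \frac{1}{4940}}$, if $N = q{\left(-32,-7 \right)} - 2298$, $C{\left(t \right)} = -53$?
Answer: $- \frac{260842229}{106848} \approx -2441.2$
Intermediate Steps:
$q{\left(I,o \right)} = \frac{31 + I}{-35 + o}$
$N = - \frac{96515}{42}$ ($N = \frac{31 - 32}{-35 - 7} - 2298 = \frac{1}{-42} \left(-1\right) - 2298 = \left(- \frac{1}{42}\right) \left(-1\right) - 2298 = \frac{1}{42} - 2298 = - \frac{96515}{42} \approx -2298.0$)
$\frac{4041}{C{\left(-31 \right)}} + \frac{N}{4800 \cdot \frac{1}{4940}} = \frac{4041}{-53} - \frac{96515}{42 \cdot \frac{4800}{4940}} = 4041 \left(- \frac{1}{53}\right) - \frac{96515}{42 \cdot 4800 \cdot \frac{1}{4940}} = - \frac{4041}{53} - \frac{96515}{42 \cdot \frac{240}{247}} = - \frac{4041}{53} - \frac{4767841}{2016} = - \frac{260842229}{106848}$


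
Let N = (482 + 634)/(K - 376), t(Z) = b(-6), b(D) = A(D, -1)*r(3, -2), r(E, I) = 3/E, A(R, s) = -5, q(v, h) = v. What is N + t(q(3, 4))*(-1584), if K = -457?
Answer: 6596244/833 ≈ 7918.7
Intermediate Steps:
b(D) = -5 (b(D) = -15/3 = -5*1 = -5)
t(Z) = -5
N = -1116/833 (N = (482 + 634)/(-457 - 376) = 1116/(-833) = 1116*(-1/833) = -1116/833 ≈ -1.3397)
N + t(q(3, 4))*(-1584) = -1116/833 - 5*(-1584) = -1116/833 + 7920 = 6596244/833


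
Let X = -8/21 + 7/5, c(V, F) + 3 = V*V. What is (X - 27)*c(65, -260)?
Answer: -11517616/105 ≈ -1.0969e+5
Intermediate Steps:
c(V, F) = -3 + V² (c(V, F) = -3 + V*V = -3 + V²)
X = 107/105 (X = -8*1/21 + 7*(⅕) = -8/21 + 7/5 = 107/105 ≈ 1.0190)
(X - 27)*c(65, -260) = (107/105 - 27)*(-3 + 65²) = -2728*(-3 + 4225)/105 = -2728/105*4222 = -11517616/105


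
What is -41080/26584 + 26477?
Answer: 87977936/3323 ≈ 26475.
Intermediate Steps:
-41080/26584 + 26477 = -41080*1/26584 + 26477 = -5135/3323 + 26477 = 87977936/3323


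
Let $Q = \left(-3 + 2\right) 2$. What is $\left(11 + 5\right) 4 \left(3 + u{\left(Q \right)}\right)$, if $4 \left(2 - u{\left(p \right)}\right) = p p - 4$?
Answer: $320$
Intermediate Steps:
$Q = -2$ ($Q = \left(-1\right) 2 = -2$)
$u{\left(p \right)} = 3 - \frac{p^{2}}{4}$ ($u{\left(p \right)} = 2 - \frac{p p - 4}{4} = 2 - \frac{p^{2} - 4}{4} = 2 - \frac{-4 + p^{2}}{4} = 2 - \left(-1 + \frac{p^{2}}{4}\right) = 3 - \frac{p^{2}}{4}$)
$\left(11 + 5\right) 4 \left(3 + u{\left(Q \right)}\right) = \left(11 + 5\right) 4 \left(3 + \left(3 - \frac{\left(-2\right)^{2}}{4}\right)\right) = 16 \cdot 4 \left(3 + \left(3 - 1\right)\right) = 16 \cdot 4 \left(3 + 2\right) = 16 \cdot 4 \cdot 5 = 16 \cdot 20 = 320$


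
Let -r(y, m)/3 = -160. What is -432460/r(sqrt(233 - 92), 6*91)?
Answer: -21623/24 ≈ -900.96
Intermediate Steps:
r(y, m) = 480 (r(y, m) = -3*(-160) = 480)
-432460/r(sqrt(233 - 92), 6*91) = -432460/480 = -432460*1/480 = -21623/24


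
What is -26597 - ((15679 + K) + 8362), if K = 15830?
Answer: -66468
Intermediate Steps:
-26597 - ((15679 + K) + 8362) = -26597 - ((15679 + 15830) + 8362) = -26597 - (31509 + 8362) = -26597 - 1*39871 = -26597 - 39871 = -66468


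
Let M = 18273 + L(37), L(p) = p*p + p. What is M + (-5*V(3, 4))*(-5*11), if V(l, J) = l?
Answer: 20504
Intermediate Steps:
L(p) = p + p**2 (L(p) = p**2 + p = p + p**2)
M = 19679 (M = 18273 + 37*(1 + 37) = 18273 + 37*38 = 18273 + 1406 = 19679)
M + (-5*V(3, 4))*(-5*11) = 19679 + (-5*3)*(-5*11) = 19679 - 15*(-55) = 19679 + 825 = 20504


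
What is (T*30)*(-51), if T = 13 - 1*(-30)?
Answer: -65790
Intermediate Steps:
T = 43 (T = 13 + 30 = 43)
(T*30)*(-51) = (43*30)*(-51) = 1290*(-51) = -65790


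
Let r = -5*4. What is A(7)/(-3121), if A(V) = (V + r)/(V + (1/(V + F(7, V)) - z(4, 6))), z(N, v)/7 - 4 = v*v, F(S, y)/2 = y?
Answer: -273/17889572 ≈ -1.5260e-5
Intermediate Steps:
F(S, y) = 2*y
z(N, v) = 28 + 7*v² (z(N, v) = 28 + 7*(v*v) = 28 + 7*v²)
r = -20
A(V) = (-20 + V)/(-280 + V + 1/(3*V)) (A(V) = (V - 20)/(V + (1/(V + 2*V) - (28 + 7*6²))) = (-20 + V)/(V + (1/(3*V) - (28 + 7*36))) = (-20 + V)/(V + (1/(3*V) - (28 + 252))) = (-20 + V)/(V + (1/(3*V) - 1*280)) = (-20 + V)/(V + (1/(3*V) - 280)) = (-20 + V)/(V + (-280 + 1/(3*V))) = (-20 + V)/(-280 + V + 1/(3*V)))
A(7)/(-3121) = (3*7*(-20 + 7)/(1 - 840*7 + 3*7²))/(-3121) = (3*7*(-13)/(1 - 5880 + 3*49))*(-1/3121) = (3*7*(-13)/(1 - 5880 + 147))*(-1/3121) = (3*7*(-13)/(-5732))*(-1/3121) = (3*7*(-1/5732)*(-13))*(-1/3121) = (273/5732)*(-1/3121) = -273/17889572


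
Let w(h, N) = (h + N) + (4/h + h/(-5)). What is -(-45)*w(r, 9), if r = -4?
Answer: 216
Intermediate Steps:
w(h, N) = N + 4/h + 4*h/5 (w(h, N) = (N + h) + (4/h + h*(-⅕)) = (N + h) + (4/h - h/5) = N + 4/h + 4*h/5)
-(-45)*w(r, 9) = -(-45)*(9 + 4/(-4) + (⅘)*(-4)) = -(-45)*(9 + 4*(-¼) - 16/5) = -(-45)*(9 - 1 - 16/5) = -(-45)*24/5 = -5*(-216/5) = 216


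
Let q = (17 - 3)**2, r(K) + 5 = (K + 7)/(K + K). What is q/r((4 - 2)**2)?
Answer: -1568/29 ≈ -54.069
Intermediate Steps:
r(K) = -5 + (7 + K)/(2*K) (r(K) = -5 + (K + 7)/(K + K) = -5 + (7 + K)/((2*K)) = -5 + (7 + K)*(1/(2*K)) = -5 + (7 + K)/(2*K))
q = 196 (q = 14**2 = 196)
q/r((4 - 2)**2) = 196/(((7 - 9*(4 - 2)**2)/(2*((4 - 2)**2)))) = 196/(((7 - 9*2**2)/(2*(2**2)))) = 196/(((1/2)*(7 - 9*4)/4)) = 196/(((1/2)*(1/4)*(7 - 36))) = 196/(((1/2)*(1/4)*(-29))) = 196/(-29/8) = 196*(-8/29) = -1568/29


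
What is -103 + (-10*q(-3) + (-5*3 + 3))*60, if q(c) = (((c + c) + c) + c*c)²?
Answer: -823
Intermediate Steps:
q(c) = (c² + 3*c)² (q(c) = ((2*c + c) + c²)² = (3*c + c²)² = (c² + 3*c)²)
-103 + (-10*q(-3) + (-5*3 + 3))*60 = -103 + (-10*(-3)²*(3 - 3)² + (-5*3 + 3))*60 = -103 + (-90*0² + (-15 + 3))*60 = -103 + (-90*0 - 12)*60 = -103 + (-10*0 - 12)*60 = -103 + (0 - 12)*60 = -103 - 12*60 = -103 - 720 = -823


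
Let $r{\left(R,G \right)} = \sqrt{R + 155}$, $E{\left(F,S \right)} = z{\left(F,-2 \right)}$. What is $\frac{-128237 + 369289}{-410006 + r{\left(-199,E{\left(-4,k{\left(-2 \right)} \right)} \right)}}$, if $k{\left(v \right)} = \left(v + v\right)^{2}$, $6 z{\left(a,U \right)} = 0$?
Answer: $- \frac{12354095789}{21013115010} - \frac{60263 i \sqrt{11}}{21013115010} \approx -0.58792 - 9.5117 \cdot 10^{-6} i$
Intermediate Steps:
$z{\left(a,U \right)} = 0$ ($z{\left(a,U \right)} = \frac{1}{6} \cdot 0 = 0$)
$k{\left(v \right)} = 4 v^{2}$ ($k{\left(v \right)} = \left(2 v\right)^{2} = 4 v^{2}$)
$E{\left(F,S \right)} = 0$
$r{\left(R,G \right)} = \sqrt{155 + R}$
$\frac{-128237 + 369289}{-410006 + r{\left(-199,E{\left(-4,k{\left(-2 \right)} \right)} \right)}} = \frac{-128237 + 369289}{-410006 + \sqrt{155 - 199}} = \frac{241052}{-410006 + \sqrt{-44}} = \frac{241052}{-410006 + 2 i \sqrt{11}}$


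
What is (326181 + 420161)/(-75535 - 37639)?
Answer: -373171/56587 ≈ -6.5946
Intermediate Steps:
(326181 + 420161)/(-75535 - 37639) = 746342/(-113174) = 746342*(-1/113174) = -373171/56587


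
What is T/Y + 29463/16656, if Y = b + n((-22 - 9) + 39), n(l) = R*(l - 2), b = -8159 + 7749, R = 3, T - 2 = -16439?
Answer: 11888507/272048 ≈ 43.700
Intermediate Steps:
T = -16437 (T = 2 - 16439 = -16437)
b = -410
n(l) = -6 + 3*l (n(l) = 3*(l - 2) = 3*(-2 + l) = -6 + 3*l)
Y = -392 (Y = -410 + (-6 + 3*((-22 - 9) + 39)) = -410 + (-6 + 3*(-31 + 39)) = -410 + (-6 + 3*8) = -410 + (-6 + 24) = -410 + 18 = -392)
T/Y + 29463/16656 = -16437/(-392) + 29463/16656 = -16437*(-1/392) + 29463*(1/16656) = 16437/392 + 9821/5552 = 11888507/272048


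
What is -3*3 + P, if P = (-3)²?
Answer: 0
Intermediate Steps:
P = 9
-3*3 + P = -3*3 + 9 = -9 + 9 = 0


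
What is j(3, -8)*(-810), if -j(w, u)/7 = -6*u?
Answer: 272160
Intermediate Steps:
j(w, u) = 42*u (j(w, u) = -(-42)*u = 42*u)
j(3, -8)*(-810) = (42*(-8))*(-810) = -336*(-810) = 272160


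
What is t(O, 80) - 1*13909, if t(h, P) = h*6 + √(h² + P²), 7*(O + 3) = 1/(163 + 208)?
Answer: -36168413/2597 + 10*√432249017/2597 ≈ -13847.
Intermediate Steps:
O = -7790/2597 (O = -3 + 1/(7*(163 + 208)) = -3 + (⅐)/371 = -3 + (⅐)*(1/371) = -3 + 1/2597 = -7790/2597 ≈ -2.9996)
t(h, P) = √(P² + h²) + 6*h (t(h, P) = 6*h + √(P² + h²) = √(P² + h²) + 6*h)
t(O, 80) - 1*13909 = (√(80² + (-7790/2597)²) + 6*(-7790/2597)) - 1*13909 = (√(6400 + 60684100/6744409) - 46740/2597) - 13909 = (√(43224901700/6744409) - 46740/2597) - 13909 = (10*√432249017/2597 - 46740/2597) - 13909 = (-46740/2597 + 10*√432249017/2597) - 13909 = -36168413/2597 + 10*√432249017/2597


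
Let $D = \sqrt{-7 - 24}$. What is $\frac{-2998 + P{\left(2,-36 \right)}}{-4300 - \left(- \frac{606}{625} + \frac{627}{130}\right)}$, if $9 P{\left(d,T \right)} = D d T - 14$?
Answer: $\frac{438685000}{629438571} + \frac{130000 i \sqrt{31}}{69937619} \approx 0.69695 + 0.010349 i$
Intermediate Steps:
$D = i \sqrt{31}$ ($D = \sqrt{-31} = i \sqrt{31} \approx 5.5678 i$)
$P{\left(d,T \right)} = - \frac{14}{9} + \frac{i T d \sqrt{31}}{9}$ ($P{\left(d,T \right)} = \frac{i \sqrt{31} d T - 14}{9} = \frac{i d \sqrt{31} T - 14}{9} = \frac{i T d \sqrt{31} - 14}{9} = \frac{-14 + i T d \sqrt{31}}{9} = - \frac{14}{9} + \frac{i T d \sqrt{31}}{9}$)
$\frac{-2998 + P{\left(2,-36 \right)}}{-4300 - \left(- \frac{606}{625} + \frac{627}{130}\right)} = \frac{-2998 - \left(\frac{14}{9} - \frac{1}{9} i \left(-36\right) 2 \sqrt{31}\right)}{-4300 - \left(- \frac{606}{625} + \frac{627}{130}\right)} = \frac{-2998 - \left(\frac{14}{9} + 8 i \sqrt{31}\right)}{-4300 - \frac{62619}{16250}} = \frac{- \frac{26996}{9} - 8 i \sqrt{31}}{-4300 + \left(- \frac{627}{130} + \frac{606}{625}\right)} = \frac{- \frac{26996}{9} - 8 i \sqrt{31}}{-4300 - \frac{62619}{16250}} = \frac{- \frac{26996}{9} - 8 i \sqrt{31}}{- \frac{69937619}{16250}} = \left(- \frac{26996}{9} - 8 i \sqrt{31}\right) \left(- \frac{16250}{69937619}\right) = \frac{438685000}{629438571} + \frac{130000 i \sqrt{31}}{69937619}$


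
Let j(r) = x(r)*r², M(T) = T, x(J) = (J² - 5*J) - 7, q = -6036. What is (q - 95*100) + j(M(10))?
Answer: -11236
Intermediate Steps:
x(J) = -7 + J² - 5*J
j(r) = r²*(-7 + r² - 5*r) (j(r) = (-7 + r² - 5*r)*r² = r²*(-7 + r² - 5*r))
(q - 95*100) + j(M(10)) = (-6036 - 95*100) + 10²*(-7 + 10² - 5*10) = (-6036 - 9500) + 100*(-7 + 100 - 50) = -15536 + 100*43 = -15536 + 4300 = -11236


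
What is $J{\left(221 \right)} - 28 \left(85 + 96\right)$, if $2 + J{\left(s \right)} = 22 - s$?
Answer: $-5269$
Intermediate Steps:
$J{\left(s \right)} = 20 - s$ ($J{\left(s \right)} = -2 - \left(-22 + s\right) = 20 - s$)
$J{\left(221 \right)} - 28 \left(85 + 96\right) = \left(20 - 221\right) - 28 \left(85 + 96\right) = \left(20 - 221\right) - 5068 = -201 - 5068 = -5269$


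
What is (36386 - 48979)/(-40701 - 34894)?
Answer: 12593/75595 ≈ 0.16658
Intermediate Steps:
(36386 - 48979)/(-40701 - 34894) = -12593/(-75595) = -12593*(-1/75595) = 12593/75595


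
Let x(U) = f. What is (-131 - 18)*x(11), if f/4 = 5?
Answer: -2980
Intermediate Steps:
f = 20 (f = 4*5 = 20)
x(U) = 20
(-131 - 18)*x(11) = (-131 - 18)*20 = -149*20 = -2980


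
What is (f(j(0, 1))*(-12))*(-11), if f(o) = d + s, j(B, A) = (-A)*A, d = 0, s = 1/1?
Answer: 132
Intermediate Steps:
s = 1
j(B, A) = -A²
f(o) = 1 (f(o) = 0 + 1 = 1)
(f(j(0, 1))*(-12))*(-11) = (1*(-12))*(-11) = -12*(-11) = 132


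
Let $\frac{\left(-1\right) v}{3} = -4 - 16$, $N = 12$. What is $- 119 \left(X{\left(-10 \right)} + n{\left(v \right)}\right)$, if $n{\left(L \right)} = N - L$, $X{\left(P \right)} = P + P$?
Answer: $8092$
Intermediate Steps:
$X{\left(P \right)} = 2 P$
$v = 60$ ($v = - 3 \left(-4 - 16\right) = \left(-3\right) \left(-20\right) = 60$)
$n{\left(L \right)} = 12 - L$
$- 119 \left(X{\left(-10 \right)} + n{\left(v \right)}\right) = - 119 \left(2 \left(-10\right) + \left(12 - 60\right)\right) = - 119 \left(-20 + \left(12 - 60\right)\right) = - 119 \left(-20 - 48\right) = \left(-119\right) \left(-68\right) = 8092$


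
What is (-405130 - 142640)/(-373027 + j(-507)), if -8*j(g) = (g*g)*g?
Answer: -4382160/127339627 ≈ -0.034413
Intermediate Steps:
j(g) = -g³/8 (j(g) = -g*g*g/8 = -g²*g/8 = -g³/8)
(-405130 - 142640)/(-373027 + j(-507)) = (-405130 - 142640)/(-373027 - ⅛*(-507)³) = -547770/(-373027 - ⅛*(-130323843)) = -547770/(-373027 + 130323843/8) = -547770/127339627/8 = -547770*8/127339627 = -4382160/127339627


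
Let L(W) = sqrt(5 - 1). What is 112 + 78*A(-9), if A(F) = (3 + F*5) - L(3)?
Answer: -3320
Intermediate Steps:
L(W) = 2 (L(W) = sqrt(4) = 2)
A(F) = 1 + 5*F (A(F) = (3 + F*5) - 1*2 = (3 + 5*F) - 2 = 1 + 5*F)
112 + 78*A(-9) = 112 + 78*(1 + 5*(-9)) = 112 + 78*(1 - 45) = 112 + 78*(-44) = 112 - 3432 = -3320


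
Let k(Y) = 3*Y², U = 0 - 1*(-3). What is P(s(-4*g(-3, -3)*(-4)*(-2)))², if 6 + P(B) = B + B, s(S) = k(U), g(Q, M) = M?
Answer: 2304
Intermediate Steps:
U = 3 (U = 0 + 3 = 3)
s(S) = 27 (s(S) = 3*3² = 3*9 = 27)
P(B) = -6 + 2*B (P(B) = -6 + (B + B) = -6 + 2*B)
P(s(-4*g(-3, -3)*(-4)*(-2)))² = (-6 + 2*27)² = (-6 + 54)² = 48² = 2304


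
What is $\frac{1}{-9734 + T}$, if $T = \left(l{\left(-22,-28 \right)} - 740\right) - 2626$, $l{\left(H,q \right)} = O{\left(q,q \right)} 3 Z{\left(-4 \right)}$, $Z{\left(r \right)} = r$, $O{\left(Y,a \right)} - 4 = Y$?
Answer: $- \frac{1}{12812} \approx -7.8052 \cdot 10^{-5}$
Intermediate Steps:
$O{\left(Y,a \right)} = 4 + Y$
$l{\left(H,q \right)} = -48 - 12 q$ ($l{\left(H,q \right)} = \left(4 + q\right) 3 \left(-4\right) = \left(12 + 3 q\right) \left(-4\right) = -48 - 12 q$)
$T = -3078$ ($T = \left(\left(-48 - -336\right) - 740\right) - 2626 = \left(\left(-48 + 336\right) - 740\right) - 2626 = \left(288 - 740\right) - 2626 = -452 - 2626 = -3078$)
$\frac{1}{-9734 + T} = \frac{1}{-9734 - 3078} = \frac{1}{-12812} = - \frac{1}{12812}$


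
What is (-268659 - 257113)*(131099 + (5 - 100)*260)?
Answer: -55941615028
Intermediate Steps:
(-268659 - 257113)*(131099 + (5 - 100)*260) = -525772*(131099 - 95*260) = -525772*(131099 - 24700) = -525772*106399 = -55941615028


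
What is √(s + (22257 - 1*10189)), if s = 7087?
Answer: √19155 ≈ 138.40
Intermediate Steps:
√(s + (22257 - 1*10189)) = √(7087 + (22257 - 1*10189)) = √(7087 + (22257 - 10189)) = √(7087 + 12068) = √19155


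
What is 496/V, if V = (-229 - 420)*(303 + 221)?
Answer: -124/85019 ≈ -0.0014585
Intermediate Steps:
V = -340076 (V = -649*524 = -340076)
496/V = 496/(-340076) = 496*(-1/340076) = -124/85019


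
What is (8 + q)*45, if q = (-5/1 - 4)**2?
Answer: 4005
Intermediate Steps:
q = 81 (q = (-5*1 - 4)**2 = (-5 - 4)**2 = (-9)**2 = 81)
(8 + q)*45 = (8 + 81)*45 = 89*45 = 4005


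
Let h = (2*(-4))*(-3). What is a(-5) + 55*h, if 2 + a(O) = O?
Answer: 1313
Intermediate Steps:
h = 24 (h = -8*(-3) = 24)
a(O) = -2 + O
a(-5) + 55*h = (-2 - 5) + 55*24 = -7 + 1320 = 1313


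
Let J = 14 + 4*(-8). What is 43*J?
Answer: -774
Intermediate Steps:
J = -18 (J = 14 - 32 = -18)
43*J = 43*(-18) = -774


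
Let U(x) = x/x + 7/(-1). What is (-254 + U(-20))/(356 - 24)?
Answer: -65/83 ≈ -0.78313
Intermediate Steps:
U(x) = -6 (U(x) = 1 + 7*(-1) = 1 - 7 = -6)
(-254 + U(-20))/(356 - 24) = (-254 - 6)/(356 - 24) = -260/332 = -260*1/332 = -65/83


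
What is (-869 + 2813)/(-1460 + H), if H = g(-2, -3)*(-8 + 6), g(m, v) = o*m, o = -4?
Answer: -54/41 ≈ -1.3171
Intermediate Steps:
g(m, v) = -4*m
H = -16 (H = (-4*(-2))*(-8 + 6) = 8*(-2) = -16)
(-869 + 2813)/(-1460 + H) = (-869 + 2813)/(-1460 - 16) = 1944/(-1476) = 1944*(-1/1476) = -54/41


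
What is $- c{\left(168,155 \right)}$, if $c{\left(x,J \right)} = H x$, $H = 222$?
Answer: $-37296$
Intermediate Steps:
$c{\left(x,J \right)} = 222 x$
$- c{\left(168,155 \right)} = - 222 \cdot 168 = \left(-1\right) 37296 = -37296$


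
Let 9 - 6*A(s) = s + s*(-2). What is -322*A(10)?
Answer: -3059/3 ≈ -1019.7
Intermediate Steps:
A(s) = 3/2 + s/6 (A(s) = 3/2 - (s + s*(-2))/6 = 3/2 - (s - 2*s)/6 = 3/2 - (-1)*s/6 = 3/2 + s/6)
-322*A(10) = -322*(3/2 + (⅙)*10) = -322*(3/2 + 5/3) = -322*19/6 = -3059/3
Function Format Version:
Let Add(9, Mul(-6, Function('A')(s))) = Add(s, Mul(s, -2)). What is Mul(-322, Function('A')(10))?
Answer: Rational(-3059, 3) ≈ -1019.7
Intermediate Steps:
Function('A')(s) = Add(Rational(3, 2), Mul(Rational(1, 6), s)) (Function('A')(s) = Add(Rational(3, 2), Mul(Rational(-1, 6), Add(s, Mul(s, -2)))) = Add(Rational(3, 2), Mul(Rational(-1, 6), Add(s, Mul(-2, s)))) = Add(Rational(3, 2), Mul(Rational(-1, 6), Mul(-1, s))) = Add(Rational(3, 2), Mul(Rational(1, 6), s)))
Mul(-322, Function('A')(10)) = Mul(-322, Add(Rational(3, 2), Mul(Rational(1, 6), 10))) = Mul(-322, Add(Rational(3, 2), Rational(5, 3))) = Mul(-322, Rational(19, 6)) = Rational(-3059, 3)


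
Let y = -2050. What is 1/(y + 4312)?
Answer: 1/2262 ≈ 0.00044209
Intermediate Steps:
1/(y + 4312) = 1/(-2050 + 4312) = 1/2262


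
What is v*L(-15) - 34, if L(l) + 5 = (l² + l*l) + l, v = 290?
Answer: 124666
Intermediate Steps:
L(l) = -5 + l + 2*l² (L(l) = -5 + ((l² + l*l) + l) = -5 + ((l² + l²) + l) = -5 + (2*l² + l) = -5 + (l + 2*l²) = -5 + l + 2*l²)
v*L(-15) - 34 = 290*(-5 - 15 + 2*(-15)²) - 34 = 290*(-5 - 15 + 2*225) - 34 = 290*(-5 - 15 + 450) - 34 = 290*430 - 34 = 124700 - 34 = 124666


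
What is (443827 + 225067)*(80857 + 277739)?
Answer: 239862712824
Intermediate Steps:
(443827 + 225067)*(80857 + 277739) = 668894*358596 = 239862712824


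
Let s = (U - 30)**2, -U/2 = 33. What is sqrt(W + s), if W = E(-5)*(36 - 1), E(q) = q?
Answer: sqrt(9041) ≈ 95.084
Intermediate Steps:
U = -66 (U = -2*33 = -66)
s = 9216 (s = (-66 - 30)**2 = (-96)**2 = 9216)
W = -175 (W = -5*(36 - 1) = -5*35 = -175)
sqrt(W + s) = sqrt(-175 + 9216) = sqrt(9041)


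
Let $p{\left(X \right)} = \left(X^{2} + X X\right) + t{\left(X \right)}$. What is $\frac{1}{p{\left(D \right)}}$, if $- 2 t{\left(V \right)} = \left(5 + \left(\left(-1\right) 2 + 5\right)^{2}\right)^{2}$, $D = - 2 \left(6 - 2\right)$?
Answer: $\frac{1}{30} \approx 0.033333$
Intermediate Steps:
$D = -8$ ($D = \left(-2\right) 4 = -8$)
$t{\left(V \right)} = -98$ ($t{\left(V \right)} = - \frac{\left(5 + \left(\left(-1\right) 2 + 5\right)^{2}\right)^{2}}{2} = - \frac{\left(5 + \left(-2 + 5\right)^{2}\right)^{2}}{2} = - \frac{\left(5 + 3^{2}\right)^{2}}{2} = - \frac{\left(5 + 9\right)^{2}}{2} = - \frac{14^{2}}{2} = \left(- \frac{1}{2}\right) 196 = -98$)
$p{\left(X \right)} = -98 + 2 X^{2}$ ($p{\left(X \right)} = \left(X^{2} + X X\right) - 98 = \left(X^{2} + X^{2}\right) - 98 = 2 X^{2} - 98 = -98 + 2 X^{2}$)
$\frac{1}{p{\left(D \right)}} = \frac{1}{-98 + 2 \left(-8\right)^{2}} = \frac{1}{-98 + 2 \cdot 64} = \frac{1}{-98 + 128} = \frac{1}{30}$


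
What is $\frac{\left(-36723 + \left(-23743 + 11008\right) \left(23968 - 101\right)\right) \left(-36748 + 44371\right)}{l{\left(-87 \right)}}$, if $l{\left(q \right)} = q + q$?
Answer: $\frac{386210360844}{29} \approx 1.3318 \cdot 10^{10}$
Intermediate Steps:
$l{\left(q \right)} = 2 q$
$\frac{\left(-36723 + \left(-23743 + 11008\right) \left(23968 - 101\right)\right) \left(-36748 + 44371\right)}{l{\left(-87 \right)}} = \frac{\left(-36723 + \left(-23743 + 11008\right) \left(23968 - 101\right)\right) \left(-36748 + 44371\right)}{2 \left(-87\right)} = \frac{\left(-36723 - 303946245\right) 7623}{-174} = \left(-36723 - 303946245\right) 7623 \left(- \frac{1}{174}\right) = \left(-303982968\right) 7623 \left(- \frac{1}{174}\right) = \left(-2317262165064\right) \left(- \frac{1}{174}\right) = \frac{386210360844}{29}$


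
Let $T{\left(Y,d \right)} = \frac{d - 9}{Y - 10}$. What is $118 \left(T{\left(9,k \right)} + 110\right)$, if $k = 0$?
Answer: $14042$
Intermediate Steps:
$T{\left(Y,d \right)} = \frac{-9 + d}{-10 + Y}$
$118 \left(T{\left(9,k \right)} + 110\right) = 118 \left(\frac{-9 + 0}{-10 + 9} + 110\right) = 118 \left(\frac{1}{-1} \left(-9\right) + 110\right) = 118 \left(\left(-1\right) \left(-9\right) + 110\right) = 118 \left(9 + 110\right) = 118 \cdot 119 = 14042$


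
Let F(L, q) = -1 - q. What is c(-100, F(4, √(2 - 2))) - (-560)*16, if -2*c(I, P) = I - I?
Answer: 8960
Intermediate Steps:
c(I, P) = 0 (c(I, P) = -(I - I)/2 = -½*0 = 0)
c(-100, F(4, √(2 - 2))) - (-560)*16 = 0 - (-560)*16 = 0 - 1*(-8960) = 0 + 8960 = 8960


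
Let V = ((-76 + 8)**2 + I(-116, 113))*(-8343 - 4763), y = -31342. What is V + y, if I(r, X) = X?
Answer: -62114464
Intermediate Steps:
V = -62083122 (V = ((-76 + 8)**2 + 113)*(-8343 - 4763) = ((-68)**2 + 113)*(-13106) = (4624 + 113)*(-13106) = 4737*(-13106) = -62083122)
V + y = -62083122 - 31342 = -62114464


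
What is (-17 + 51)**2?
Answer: 1156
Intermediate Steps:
(-17 + 51)**2 = 34**2 = 1156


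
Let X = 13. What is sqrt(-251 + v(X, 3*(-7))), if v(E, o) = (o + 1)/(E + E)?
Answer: I*sqrt(42549)/13 ≈ 15.867*I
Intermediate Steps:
v(E, o) = (1 + o)/(2*E) (v(E, o) = (1 + o)/((2*E)) = (1 + o)*(1/(2*E)) = (1 + o)/(2*E))
sqrt(-251 + v(X, 3*(-7))) = sqrt(-251 + (1/2)*(1 + 3*(-7))/13) = sqrt(-251 + (1/2)*(1/13)*(1 - 21)) = sqrt(-251 + (1/2)*(1/13)*(-20)) = sqrt(-251 - 10/13) = sqrt(-3273/13) = I*sqrt(42549)/13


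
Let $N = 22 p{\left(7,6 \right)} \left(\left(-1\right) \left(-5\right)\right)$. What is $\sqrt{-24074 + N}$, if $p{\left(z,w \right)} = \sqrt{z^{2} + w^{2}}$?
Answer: $\sqrt{-24074 + 110 \sqrt{85}} \approx 151.85 i$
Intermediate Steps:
$p{\left(z,w \right)} = \sqrt{w^{2} + z^{2}}$
$N = 110 \sqrt{85}$ ($N = 22 \sqrt{6^{2} + 7^{2}} \left(\left(-1\right) \left(-5\right)\right) = 22 \sqrt{36 + 49} \cdot 5 = 22 \sqrt{85} \cdot 5 = 110 \sqrt{85} \approx 1014.2$)
$\sqrt{-24074 + N} = \sqrt{-24074 + 110 \sqrt{85}}$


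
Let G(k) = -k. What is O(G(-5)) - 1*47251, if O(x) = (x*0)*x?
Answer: -47251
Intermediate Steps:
O(x) = 0 (O(x) = 0*x = 0)
O(G(-5)) - 1*47251 = 0 - 1*47251 = 0 - 47251 = -47251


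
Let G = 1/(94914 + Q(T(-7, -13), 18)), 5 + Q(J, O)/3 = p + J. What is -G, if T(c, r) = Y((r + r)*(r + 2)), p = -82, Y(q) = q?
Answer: -1/95511 ≈ -1.0470e-5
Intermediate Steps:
T(c, r) = 2*r*(2 + r) (T(c, r) = (r + r)*(r + 2) = (2*r)*(2 + r) = 2*r*(2 + r))
Q(J, O) = -261 + 3*J (Q(J, O) = -15 + 3*(-82 + J) = -15 + (-246 + 3*J) = -261 + 3*J)
G = 1/95511 (G = 1/(94914 + (-261 + 3*(2*(-13)*(2 - 13)))) = 1/(94914 + (-261 + 3*(2*(-13)*(-11)))) = 1/(94914 + (-261 + 3*286)) = 1/(94914 + (-261 + 858)) = 1/(94914 + 597) = 1/95511 ≈ 1.0470e-5)
-G = -1*1/95511 = -1/95511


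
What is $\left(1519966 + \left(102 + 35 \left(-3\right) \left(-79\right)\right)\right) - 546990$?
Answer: $981373$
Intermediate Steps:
$\left(1519966 + \left(102 + 35 \left(-3\right) \left(-79\right)\right)\right) - 546990 = \left(1519966 + \left(102 - -8295\right)\right) - 546990 = \left(1519966 + \left(102 + 8295\right)\right) - 546990 = \left(1519966 + 8397\right) - 546990 = 1528363 - 546990 = 981373$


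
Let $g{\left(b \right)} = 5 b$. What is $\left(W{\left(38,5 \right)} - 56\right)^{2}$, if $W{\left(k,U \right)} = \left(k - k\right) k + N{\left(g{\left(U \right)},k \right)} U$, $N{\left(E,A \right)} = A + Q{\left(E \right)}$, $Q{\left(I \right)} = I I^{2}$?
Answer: $6124471081$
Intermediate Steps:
$Q{\left(I \right)} = I^{3}$
$N{\left(E,A \right)} = A + E^{3}$
$W{\left(k,U \right)} = U \left(k + 125 U^{3}\right)$ ($W{\left(k,U \right)} = \left(k - k\right) k + \left(k + \left(5 U\right)^{3}\right) U = 0 k + \left(k + 125 U^{3}\right) U = 0 + U \left(k + 125 U^{3}\right) = U \left(k + 125 U^{3}\right)$)
$\left(W{\left(38,5 \right)} - 56\right)^{2} = \left(5 \left(38 + 125 \cdot 5^{3}\right) - 56\right)^{2} = \left(5 \left(38 + 125 \cdot 125\right) - 56\right)^{2} = \left(5 \left(38 + 15625\right) - 56\right)^{2} = \left(5 \cdot 15663 - 56\right)^{2} = \left(78315 - 56\right)^{2} = 78259^{2} = 6124471081$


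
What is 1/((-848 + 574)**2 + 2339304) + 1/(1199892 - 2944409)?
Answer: -669863/4211926954460 ≈ -1.5904e-7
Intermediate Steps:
1/((-848 + 574)**2 + 2339304) + 1/(1199892 - 2944409) = 1/((-274)**2 + 2339304) + 1/(-1744517) = 1/(75076 + 2339304) - 1/1744517 = 1/2414380 - 1/1744517 = -669863/4211926954460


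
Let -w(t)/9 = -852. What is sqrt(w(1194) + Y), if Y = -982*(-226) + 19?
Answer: sqrt(229619) ≈ 479.19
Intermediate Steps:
Y = 221951 (Y = 221932 + 19 = 221951)
w(t) = 7668 (w(t) = -9*(-852) = 7668)
sqrt(w(1194) + Y) = sqrt(7668 + 221951) = sqrt(229619)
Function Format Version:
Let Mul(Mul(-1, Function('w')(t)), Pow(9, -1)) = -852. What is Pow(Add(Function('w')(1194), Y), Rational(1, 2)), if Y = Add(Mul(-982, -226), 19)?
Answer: Pow(229619, Rational(1, 2)) ≈ 479.19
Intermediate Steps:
Y = 221951 (Y = Add(221932, 19) = 221951)
Function('w')(t) = 7668 (Function('w')(t) = Mul(-9, -852) = 7668)
Pow(Add(Function('w')(1194), Y), Rational(1, 2)) = Pow(Add(7668, 221951), Rational(1, 2)) = Pow(229619, Rational(1, 2))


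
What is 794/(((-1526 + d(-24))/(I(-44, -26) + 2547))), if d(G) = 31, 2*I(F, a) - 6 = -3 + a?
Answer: -2013187/1495 ≈ -1346.6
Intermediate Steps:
I(F, a) = 3/2 + a/2 (I(F, a) = 3 + (-3 + a)/2 = 3 + (-3/2 + a/2) = 3/2 + a/2)
794/(((-1526 + d(-24))/(I(-44, -26) + 2547))) = 794/(((-1526 + 31)/((3/2 + (½)*(-26)) + 2547))) = 794/((-1495/((3/2 - 13) + 2547))) = 794/((-1495/(-23/2 + 2547))) = 794/((-1495/5071/2)) = 794/((-1495*2/5071)) = 794/(-2990/5071) = 794*(-5071/2990) = -2013187/1495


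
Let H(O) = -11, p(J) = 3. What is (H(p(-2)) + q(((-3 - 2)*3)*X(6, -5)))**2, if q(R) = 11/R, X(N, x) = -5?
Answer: 662596/5625 ≈ 117.79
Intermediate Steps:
(H(p(-2)) + q(((-3 - 2)*3)*X(6, -5)))**2 = (-11 + 11/((((-3 - 2)*3)*(-5))))**2 = (-11 + 11/((-5*3*(-5))))**2 = (-11 + 11/((-15*(-5))))**2 = (-11 + 11/75)**2 = (-814/75)**2 = 662596/5625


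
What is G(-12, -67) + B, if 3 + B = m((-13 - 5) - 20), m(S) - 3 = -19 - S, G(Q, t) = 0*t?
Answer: 19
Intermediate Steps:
G(Q, t) = 0
m(S) = -16 - S (m(S) = 3 + (-19 - S) = -16 - S)
B = 19 (B = -3 + (-16 - ((-13 - 5) - 20)) = -3 + (-16 - (-18 - 20)) = -3 + (-16 - 1*(-38)) = -3 + (-16 + 38) = -3 + 22 = 19)
G(-12, -67) + B = 0 + 19 = 19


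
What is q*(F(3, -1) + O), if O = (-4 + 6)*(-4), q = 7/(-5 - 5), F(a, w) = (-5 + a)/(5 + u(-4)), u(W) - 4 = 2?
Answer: 63/11 ≈ 5.7273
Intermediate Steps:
u(W) = 6 (u(W) = 4 + 2 = 6)
F(a, w) = -5/11 + a/11 (F(a, w) = (-5 + a)/(5 + 6) = (-5 + a)/11 = (-5 + a)*(1/11) = -5/11 + a/11)
q = -7/10 (q = 7/(-10) = -⅒*7 = -7/10 ≈ -0.70000)
O = -8 (O = 2*(-4) = -8)
q*(F(3, -1) + O) = -7*((-5/11 + (1/11)*3) - 8)/10 = -7*((-5/11 + 3/11) - 8)/10 = -7*(-2/11 - 8)/10 = -7/10*(-90/11) = 63/11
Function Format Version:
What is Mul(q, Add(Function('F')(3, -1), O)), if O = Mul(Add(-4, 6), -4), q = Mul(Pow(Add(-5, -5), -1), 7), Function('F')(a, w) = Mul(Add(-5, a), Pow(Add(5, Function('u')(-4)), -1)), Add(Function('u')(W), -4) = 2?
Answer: Rational(63, 11) ≈ 5.7273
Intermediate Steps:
Function('u')(W) = 6 (Function('u')(W) = Add(4, 2) = 6)
Function('F')(a, w) = Add(Rational(-5, 11), Mul(Rational(1, 11), a)) (Function('F')(a, w) = Mul(Add(-5, a), Pow(Add(5, 6), -1)) = Mul(Add(-5, a), Pow(11, -1)) = Mul(Add(-5, a), Rational(1, 11)) = Add(Rational(-5, 11), Mul(Rational(1, 11), a)))
q = Rational(-7, 10) (q = Mul(Pow(-10, -1), 7) = Mul(Rational(-1, 10), 7) = Rational(-7, 10) ≈ -0.70000)
O = -8 (O = Mul(2, -4) = -8)
Mul(q, Add(Function('F')(3, -1), O)) = Mul(Rational(-7, 10), Add(Add(Rational(-5, 11), Mul(Rational(1, 11), 3)), -8)) = Mul(Rational(-7, 10), Add(Add(Rational(-5, 11), Rational(3, 11)), -8)) = Mul(Rational(-7, 10), Add(Rational(-2, 11), -8)) = Mul(Rational(-7, 10), Rational(-90, 11)) = Rational(63, 11)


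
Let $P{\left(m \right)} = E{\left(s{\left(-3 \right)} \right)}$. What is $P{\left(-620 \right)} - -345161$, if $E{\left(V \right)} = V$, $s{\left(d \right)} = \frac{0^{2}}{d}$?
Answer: $345161$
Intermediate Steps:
$s{\left(d \right)} = 0$ ($s{\left(d \right)} = \frac{0}{d} = 0$)
$P{\left(m \right)} = 0$
$P{\left(-620 \right)} - -345161 = 0 - -345161 = 0 + 345161 = 345161$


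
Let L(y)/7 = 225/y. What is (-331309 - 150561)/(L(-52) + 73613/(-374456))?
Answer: 2345708465360/148399019 ≈ 15807.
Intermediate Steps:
L(y) = 1575/y (L(y) = 7*(225/y) = 1575/y)
(-331309 - 150561)/(L(-52) + 73613/(-374456)) = (-331309 - 150561)/(1575/(-52) + 73613/(-374456)) = -481870/(1575*(-1/52) + 73613*(-1/374456)) = -481870/(-1575/52 - 73613/374456) = -481870/(-148399019/4867928) = -481870*(-4867928/148399019) = 2345708465360/148399019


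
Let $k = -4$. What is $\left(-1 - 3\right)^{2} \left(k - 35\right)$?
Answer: $-624$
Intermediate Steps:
$\left(-1 - 3\right)^{2} \left(k - 35\right) = \left(-1 - 3\right)^{2} \left(-4 - 35\right) = \left(-4\right)^{2} \left(-39\right) = 16 \left(-39\right) = -624$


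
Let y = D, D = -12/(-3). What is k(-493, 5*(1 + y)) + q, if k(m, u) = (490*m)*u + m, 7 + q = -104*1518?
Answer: -6197622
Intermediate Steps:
D = 4 (D = -12*(-⅓) = 4)
y = 4
q = -157879 (q = -7 - 104*1518 = -7 - 157872 = -157879)
k(m, u) = m + 490*m*u (k(m, u) = 490*m*u + m = m + 490*m*u)
k(-493, 5*(1 + y)) + q = -493*(1 + 490*(5*(1 + 4))) - 157879 = -493*(1 + 490*(5*5)) - 157879 = -493*(1 + 490*25) - 157879 = -493*(1 + 12250) - 157879 = -493*12251 - 157879 = -6039743 - 157879 = -6197622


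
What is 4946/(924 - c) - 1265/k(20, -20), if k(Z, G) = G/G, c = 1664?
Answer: -470523/370 ≈ -1271.7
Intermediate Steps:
k(Z, G) = 1
4946/(924 - c) - 1265/k(20, -20) = 4946/(924 - 1*1664) - 1265/1 = 4946/(924 - 1664) - 1265*1 = 4946/(-740) - 1265 = 4946*(-1/740) - 1265 = -2473/370 - 1265 = -470523/370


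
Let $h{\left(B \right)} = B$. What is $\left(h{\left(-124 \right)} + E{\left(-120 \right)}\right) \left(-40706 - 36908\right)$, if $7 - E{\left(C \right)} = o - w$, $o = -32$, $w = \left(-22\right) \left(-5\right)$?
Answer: $-1940350$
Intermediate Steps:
$w = 110$
$E{\left(C \right)} = 149$ ($E{\left(C \right)} = 7 - \left(-32 - 110\right) = 7 - -142 = 7 + 142 = 149$)
$\left(h{\left(-124 \right)} + E{\left(-120 \right)}\right) \left(-40706 - 36908\right) = \left(-124 + 149\right) \left(-40706 - 36908\right) = 25 \left(-77614\right) = -1940350$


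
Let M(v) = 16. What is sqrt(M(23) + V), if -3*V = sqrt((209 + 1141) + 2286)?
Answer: sqrt(16 - 2*sqrt(101)) ≈ 2.0248*I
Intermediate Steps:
V = -2*sqrt(101) (V = -sqrt((209 + 1141) + 2286)/3 = -sqrt(1350 + 2286)/3 = -2*sqrt(101) ≈ -20.100)
sqrt(M(23) + V) = sqrt(16 - 2*sqrt(101))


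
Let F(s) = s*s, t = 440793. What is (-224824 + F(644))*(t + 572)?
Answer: 83820509880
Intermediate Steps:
F(s) = s²
(-224824 + F(644))*(t + 572) = (-224824 + 644²)*(440793 + 572) = (-224824 + 414736)*441365 = 189912*441365 = 83820509880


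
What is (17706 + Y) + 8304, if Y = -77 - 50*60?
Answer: 22933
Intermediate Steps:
Y = -3077 (Y = -77 - 3000 = -3077)
(17706 + Y) + 8304 = (17706 - 3077) + 8304 = 14629 + 8304 = 22933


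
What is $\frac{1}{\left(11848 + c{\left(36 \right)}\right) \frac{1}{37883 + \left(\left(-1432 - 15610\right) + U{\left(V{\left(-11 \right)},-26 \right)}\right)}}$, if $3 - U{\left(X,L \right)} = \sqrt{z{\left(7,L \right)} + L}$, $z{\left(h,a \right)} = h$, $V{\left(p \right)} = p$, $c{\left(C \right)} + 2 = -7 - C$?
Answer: $\frac{20844}{11803} - \frac{i \sqrt{19}}{11803} \approx 1.766 - 0.0003693 i$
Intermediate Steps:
$c{\left(C \right)} = -9 - C$ ($c{\left(C \right)} = -2 - \left(7 + C\right) = -9 - C$)
$U{\left(X,L \right)} = 3 - \sqrt{7 + L}$
$\frac{1}{\left(11848 + c{\left(36 \right)}\right) \frac{1}{37883 + \left(\left(-1432 - 15610\right) + U{\left(V{\left(-11 \right)},-26 \right)}\right)}} = \frac{1}{\left(11848 - 45\right) \frac{1}{37883 + \left(\left(-1432 - 15610\right) + \left(3 - \sqrt{7 - 26}\right)\right)}} = \frac{1}{\left(11848 - 45\right) \frac{1}{37883 - \left(17039 + \sqrt{-19}\right)}} = \frac{1}{\left(11848 - 45\right) \frac{1}{37883 - \left(17039 + i \sqrt{19}\right)}} = \frac{1}{11803 \frac{1}{37883 - \left(17039 + i \sqrt{19}\right)}} = \frac{1}{11803 \frac{1}{20844 - i \sqrt{19}}} = \frac{20844}{11803} - \frac{i \sqrt{19}}{11803}$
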